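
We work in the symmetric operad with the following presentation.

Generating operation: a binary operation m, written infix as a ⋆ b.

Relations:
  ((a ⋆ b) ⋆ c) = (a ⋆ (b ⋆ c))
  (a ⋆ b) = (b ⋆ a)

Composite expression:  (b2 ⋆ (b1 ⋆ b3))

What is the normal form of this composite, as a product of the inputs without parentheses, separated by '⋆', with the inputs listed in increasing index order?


b1 ⋆ b2 ⋆ b3

Both nesting and order wash out for m; what remains is which b's occur.
(b1 ⋆ b3) collapses to b1 ⋆ b3
(b2 ⋆ (b1 ⋆ b3)) collapses to b2 ⋆ b1 ⋆ b3
the factors in increasing index order: b1 ⋆ b2 ⋆ b3


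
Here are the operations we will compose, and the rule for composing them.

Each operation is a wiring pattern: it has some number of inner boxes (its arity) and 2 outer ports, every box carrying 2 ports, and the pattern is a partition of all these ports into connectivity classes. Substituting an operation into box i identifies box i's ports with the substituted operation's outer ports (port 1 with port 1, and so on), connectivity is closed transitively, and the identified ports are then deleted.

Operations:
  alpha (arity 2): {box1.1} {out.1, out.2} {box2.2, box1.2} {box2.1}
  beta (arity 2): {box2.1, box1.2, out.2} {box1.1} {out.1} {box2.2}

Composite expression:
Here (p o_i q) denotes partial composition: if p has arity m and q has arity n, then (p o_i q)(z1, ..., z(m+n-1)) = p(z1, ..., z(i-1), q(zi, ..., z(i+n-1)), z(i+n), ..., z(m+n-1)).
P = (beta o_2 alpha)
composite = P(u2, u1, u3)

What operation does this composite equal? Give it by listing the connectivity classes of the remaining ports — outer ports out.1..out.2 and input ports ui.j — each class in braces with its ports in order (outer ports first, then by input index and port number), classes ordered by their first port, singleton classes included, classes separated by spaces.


{out.1} {out.2, u2.2} {u1.1} {u1.2, u3.2} {u2.1} {u3.1}

Substituting into beta glues patterns; closure does the rest.
after alpha, the pattern on (u1, u3) reads {out.1, out.2} {u1.1} {u1.2, u3.2} {u3.1} (out.j = its outer ports)
after beta, the pattern on (u2, u1, u3) reads {out.1} {out.2, u2.2} {u1.1} {u1.2, u3.2} {u2.1} {u3.1} (out.j = its outer ports)


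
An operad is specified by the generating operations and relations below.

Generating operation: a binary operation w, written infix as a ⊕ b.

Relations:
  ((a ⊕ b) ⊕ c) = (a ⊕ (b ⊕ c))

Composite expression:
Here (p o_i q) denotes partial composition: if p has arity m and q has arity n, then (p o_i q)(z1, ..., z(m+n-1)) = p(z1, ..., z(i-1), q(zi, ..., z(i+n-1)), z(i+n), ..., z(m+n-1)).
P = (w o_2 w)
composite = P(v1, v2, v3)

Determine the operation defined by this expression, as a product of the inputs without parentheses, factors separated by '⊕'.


v1 ⊕ v2 ⊕ v3


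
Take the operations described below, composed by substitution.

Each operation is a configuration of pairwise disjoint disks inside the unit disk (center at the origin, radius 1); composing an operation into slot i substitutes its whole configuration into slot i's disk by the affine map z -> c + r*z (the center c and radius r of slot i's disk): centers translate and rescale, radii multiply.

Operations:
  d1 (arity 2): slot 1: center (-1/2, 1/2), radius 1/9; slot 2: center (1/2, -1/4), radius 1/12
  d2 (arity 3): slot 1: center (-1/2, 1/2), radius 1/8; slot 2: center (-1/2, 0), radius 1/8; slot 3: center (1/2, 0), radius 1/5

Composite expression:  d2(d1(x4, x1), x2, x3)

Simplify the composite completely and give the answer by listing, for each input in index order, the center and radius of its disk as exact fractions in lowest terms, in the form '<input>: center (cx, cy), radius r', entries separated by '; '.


Each x-disk chains the slot maps above it in d2; radii multiply.
input x4: applying the 2 nested substitutions gives center (-9/16, 9/16), radius 1/72
input x1: applying the 2 nested substitutions gives center (-7/16, 15/32), radius 1/96
input x2: applying the 1 nested substitution gives center (-1/2, 0), radius 1/8
input x3: applying the 1 nested substitution gives center (1/2, 0), radius 1/5

x1: center (-7/16, 15/32), radius 1/96; x2: center (-1/2, 0), radius 1/8; x3: center (1/2, 0), radius 1/5; x4: center (-9/16, 9/16), radius 1/72


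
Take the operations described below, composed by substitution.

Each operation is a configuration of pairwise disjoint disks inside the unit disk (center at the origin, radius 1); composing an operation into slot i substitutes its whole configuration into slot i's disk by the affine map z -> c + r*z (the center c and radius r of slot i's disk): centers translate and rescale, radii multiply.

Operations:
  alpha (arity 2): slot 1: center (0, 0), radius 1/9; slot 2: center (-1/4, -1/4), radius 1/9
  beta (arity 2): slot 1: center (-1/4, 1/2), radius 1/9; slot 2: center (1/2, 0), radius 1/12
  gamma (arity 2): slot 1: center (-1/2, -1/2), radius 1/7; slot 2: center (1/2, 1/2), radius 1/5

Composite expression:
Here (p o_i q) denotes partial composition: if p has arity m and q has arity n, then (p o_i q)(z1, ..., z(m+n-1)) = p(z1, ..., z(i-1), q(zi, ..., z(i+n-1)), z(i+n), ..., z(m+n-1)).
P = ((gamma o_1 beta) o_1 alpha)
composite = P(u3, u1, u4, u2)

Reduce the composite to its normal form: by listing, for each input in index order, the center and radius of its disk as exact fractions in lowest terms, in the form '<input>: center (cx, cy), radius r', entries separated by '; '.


u1: center (-34/63, -109/252), radius 1/567; u2: center (1/2, 1/2), radius 1/5; u3: center (-15/28, -3/7), radius 1/567; u4: center (-3/7, -1/2), radius 1/84

Nesting under gamma composes maps z -> c + r*z down each u-path.
input u3: applying the 3 nested substitutions gives center (-15/28, -3/7), radius 1/567
input u1: applying the 3 nested substitutions gives center (-34/63, -109/252), radius 1/567
input u4: applying the 2 nested substitutions gives center (-3/7, -1/2), radius 1/84
input u2: applying the 1 nested substitution gives center (1/2, 1/2), radius 1/5


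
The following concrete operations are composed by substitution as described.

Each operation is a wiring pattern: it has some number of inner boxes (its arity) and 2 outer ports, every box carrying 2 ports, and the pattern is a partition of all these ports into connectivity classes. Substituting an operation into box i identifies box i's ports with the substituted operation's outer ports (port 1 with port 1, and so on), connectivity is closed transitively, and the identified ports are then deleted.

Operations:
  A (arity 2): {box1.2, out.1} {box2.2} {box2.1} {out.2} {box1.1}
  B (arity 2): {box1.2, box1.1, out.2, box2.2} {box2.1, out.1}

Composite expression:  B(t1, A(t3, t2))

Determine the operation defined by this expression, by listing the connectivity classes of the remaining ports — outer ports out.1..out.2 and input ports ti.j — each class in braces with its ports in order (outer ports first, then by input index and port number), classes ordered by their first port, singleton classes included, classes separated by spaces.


Treat the ports identified at B as solder joints: merge, then drop.
through A, on inputs (t3, t2): {out.1, t3.2} {out.2} {t2.1} {t2.2} {t3.1} (out.j = stage outer ports)
through B, on inputs (t1, t3, t2): {out.1, t3.2} {out.2, t1.1, t1.2} {t2.1} {t2.2} {t3.1} (out.j = stage outer ports)

{out.1, t3.2} {out.2, t1.1, t1.2} {t2.1} {t2.2} {t3.1}


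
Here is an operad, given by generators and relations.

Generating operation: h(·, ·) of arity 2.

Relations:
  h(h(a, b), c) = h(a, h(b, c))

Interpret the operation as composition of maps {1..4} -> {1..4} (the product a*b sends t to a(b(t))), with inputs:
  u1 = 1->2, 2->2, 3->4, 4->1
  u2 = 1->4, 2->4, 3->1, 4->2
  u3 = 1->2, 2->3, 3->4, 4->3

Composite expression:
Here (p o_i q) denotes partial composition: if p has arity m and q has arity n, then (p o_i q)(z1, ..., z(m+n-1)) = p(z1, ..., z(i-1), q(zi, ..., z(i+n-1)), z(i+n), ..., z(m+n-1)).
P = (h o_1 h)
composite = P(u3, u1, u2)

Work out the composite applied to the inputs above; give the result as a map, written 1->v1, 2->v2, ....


1->2, 2->2, 3->3, 4->3


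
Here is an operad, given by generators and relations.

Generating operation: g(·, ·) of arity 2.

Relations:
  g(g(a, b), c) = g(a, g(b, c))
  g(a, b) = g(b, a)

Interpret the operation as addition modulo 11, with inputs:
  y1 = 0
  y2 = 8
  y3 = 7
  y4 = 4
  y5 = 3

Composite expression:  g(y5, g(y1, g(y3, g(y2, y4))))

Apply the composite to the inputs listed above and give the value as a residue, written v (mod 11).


g(y2, y4) = 1
g(y3, g(y2, y4)) = 8
g(y1, g(y3, g(y2, y4))) = 8
g(y5, g(y1, g(y3, g(y2, y4)))) = 0

0 (mod 11)


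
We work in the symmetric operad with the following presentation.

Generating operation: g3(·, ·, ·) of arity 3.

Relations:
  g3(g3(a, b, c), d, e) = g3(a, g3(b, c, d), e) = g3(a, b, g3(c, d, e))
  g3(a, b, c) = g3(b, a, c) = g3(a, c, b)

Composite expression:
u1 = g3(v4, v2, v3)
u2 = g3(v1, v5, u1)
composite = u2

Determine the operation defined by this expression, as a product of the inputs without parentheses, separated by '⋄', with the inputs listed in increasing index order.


Any arrangement under g3 is one operation, so sort the v-inputs.
g3(v4, v2, v3) spells out as v4 ⋄ v2 ⋄ v3
g3(v1, v5, g3(v4, v2, v3)) spells out as v1 ⋄ v5 ⋄ v4 ⋄ v2 ⋄ v3
sorting the factors by input index: v1 ⋄ v2 ⋄ v3 ⋄ v4 ⋄ v5

v1 ⋄ v2 ⋄ v3 ⋄ v4 ⋄ v5


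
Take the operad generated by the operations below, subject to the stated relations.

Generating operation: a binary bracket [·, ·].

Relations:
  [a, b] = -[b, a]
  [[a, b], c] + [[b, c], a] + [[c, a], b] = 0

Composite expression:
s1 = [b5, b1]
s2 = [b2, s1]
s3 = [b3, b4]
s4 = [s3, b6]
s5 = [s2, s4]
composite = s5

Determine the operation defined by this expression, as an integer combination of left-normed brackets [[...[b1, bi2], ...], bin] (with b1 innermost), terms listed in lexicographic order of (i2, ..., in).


[[[[[b1, b5], b2], b3], b4], b6] - [[[[[b1, b5], b2], b4], b3], b6] - [[[[[b1, b5], b2], b6], b3], b4] + [[[[[b1, b5], b2], b6], b4], b3]

In the tensor algebra, words opening b1 carry the b1-anchored form.
Composite bracket: [[b2, [b5, b1]], [[b3, b4], b6]]
Each bracket splits as ab - ba, giving 32 signed words (2^5 = 32).
The b1-initial words carry the normal form:
  from b1b5b2b3b4b6, sign +1: term +[[[[[b1, b5], b2], b3], b4], b6]
  from b1b5b2b4b3b6, sign -1: term -[[[[[b1, b5], b2], b4], b3], b6]
  from b1b5b2b6b3b4, sign -1: term -[[[[[b1, b5], b2], b6], b3], b4]
  from b1b5b2b6b4b3, sign +1: term +[[[[[b1, b5], b2], b6], b4], b3]


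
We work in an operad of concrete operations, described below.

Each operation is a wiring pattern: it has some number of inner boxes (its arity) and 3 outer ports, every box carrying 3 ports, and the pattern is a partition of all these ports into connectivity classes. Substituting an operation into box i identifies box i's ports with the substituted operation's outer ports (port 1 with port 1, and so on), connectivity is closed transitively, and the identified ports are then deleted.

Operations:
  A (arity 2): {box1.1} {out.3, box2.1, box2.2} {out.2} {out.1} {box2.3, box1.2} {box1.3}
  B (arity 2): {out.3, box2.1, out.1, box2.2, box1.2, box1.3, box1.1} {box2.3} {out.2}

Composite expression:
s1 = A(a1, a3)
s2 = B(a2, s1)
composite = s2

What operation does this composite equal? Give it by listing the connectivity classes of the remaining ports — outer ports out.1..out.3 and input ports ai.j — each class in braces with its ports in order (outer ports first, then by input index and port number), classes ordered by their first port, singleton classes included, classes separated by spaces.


{out.1, out.3, a2.1, a2.2, a2.3} {out.2} {a1.1} {a1.2, a3.3} {a1.3} {a3.1, a3.2}

Connectivity passes through glued B-boundaries; trace each wire chain.
after A, the pattern on (a1, a3) reads {out.1} {out.2} {out.3, a3.1, a3.2} {a1.1} {a1.2, a3.3} {a1.3} (out.j = its outer ports)
after B, the pattern on (a2, a1, a3) reads {out.1, out.3, a2.1, a2.2, a2.3} {out.2} {a1.1} {a1.2, a3.3} {a1.3} {a3.1, a3.2} (out.j = its outer ports)


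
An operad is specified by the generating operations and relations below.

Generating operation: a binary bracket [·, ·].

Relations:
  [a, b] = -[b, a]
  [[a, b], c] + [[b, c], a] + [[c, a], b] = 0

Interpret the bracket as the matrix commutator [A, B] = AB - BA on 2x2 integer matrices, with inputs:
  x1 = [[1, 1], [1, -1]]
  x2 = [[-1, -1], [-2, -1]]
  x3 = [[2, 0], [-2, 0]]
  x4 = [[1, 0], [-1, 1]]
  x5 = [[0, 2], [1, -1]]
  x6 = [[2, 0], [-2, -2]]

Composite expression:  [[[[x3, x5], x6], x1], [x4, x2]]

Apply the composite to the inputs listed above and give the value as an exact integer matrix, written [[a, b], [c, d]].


[[0, 32], [-32, 0]]

[x3, x5] = [[4, 4], [-4, -4]]
[[x3, x5], x6] = [[-8, -16], [0, 8]]
[[[x3, x5], x6], x1] = [[-16, 16], [16, 16]]
[x4, x2] = [[-1, 0], [0, 1]]
[[[[x3, x5], x6], x1], [x4, x2]] = [[0, 32], [-32, 0]]


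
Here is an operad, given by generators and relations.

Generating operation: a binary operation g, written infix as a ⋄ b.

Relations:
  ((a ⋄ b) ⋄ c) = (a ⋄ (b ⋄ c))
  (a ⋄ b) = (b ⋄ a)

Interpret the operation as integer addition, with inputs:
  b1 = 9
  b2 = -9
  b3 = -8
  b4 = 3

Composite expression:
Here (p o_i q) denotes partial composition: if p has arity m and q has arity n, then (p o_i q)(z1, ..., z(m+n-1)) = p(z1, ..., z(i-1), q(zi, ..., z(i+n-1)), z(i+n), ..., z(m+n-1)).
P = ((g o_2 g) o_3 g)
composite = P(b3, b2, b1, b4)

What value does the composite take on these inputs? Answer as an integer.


-5

(b1 ⋄ b4) = 12
(b2 ⋄ (b1 ⋄ b4)) = 3
(b3 ⋄ (b2 ⋄ (b1 ⋄ b4))) = -5


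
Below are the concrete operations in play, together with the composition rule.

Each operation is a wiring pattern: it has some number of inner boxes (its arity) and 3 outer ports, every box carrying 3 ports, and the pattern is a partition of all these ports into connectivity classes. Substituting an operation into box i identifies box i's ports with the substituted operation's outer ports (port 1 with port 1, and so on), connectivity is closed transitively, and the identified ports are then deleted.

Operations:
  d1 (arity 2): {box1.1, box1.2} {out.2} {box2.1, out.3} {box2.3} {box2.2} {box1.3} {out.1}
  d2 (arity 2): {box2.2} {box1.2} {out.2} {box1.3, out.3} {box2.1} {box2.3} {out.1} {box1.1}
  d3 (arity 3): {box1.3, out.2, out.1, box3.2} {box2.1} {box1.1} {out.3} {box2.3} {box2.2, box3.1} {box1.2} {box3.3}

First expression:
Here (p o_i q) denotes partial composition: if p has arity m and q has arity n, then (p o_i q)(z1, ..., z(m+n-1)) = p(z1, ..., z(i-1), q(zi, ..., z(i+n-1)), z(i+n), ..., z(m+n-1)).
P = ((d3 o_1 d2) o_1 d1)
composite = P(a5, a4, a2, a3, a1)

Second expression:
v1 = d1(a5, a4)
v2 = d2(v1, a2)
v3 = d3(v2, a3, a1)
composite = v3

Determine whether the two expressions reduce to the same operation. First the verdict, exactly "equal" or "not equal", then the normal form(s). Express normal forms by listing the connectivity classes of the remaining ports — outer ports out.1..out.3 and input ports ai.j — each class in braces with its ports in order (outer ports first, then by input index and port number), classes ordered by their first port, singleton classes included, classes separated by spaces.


equal: each reduces to {out.1, out.2, a1.2, a4.1} {out.3} {a1.1, a3.2} {a1.3} {a2.1} {a2.2} {a2.3} {a3.1} {a3.3} {a4.2} {a4.3} {a5.1, a5.2} {a5.3}


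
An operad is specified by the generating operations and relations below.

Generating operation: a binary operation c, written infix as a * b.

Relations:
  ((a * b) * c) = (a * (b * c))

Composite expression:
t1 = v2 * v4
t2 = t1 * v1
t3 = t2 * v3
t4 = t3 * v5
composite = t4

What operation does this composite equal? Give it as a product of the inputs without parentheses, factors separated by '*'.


v2 * v4 * v1 * v3 * v5

Associativity of c dissolves the nesting; only the v-input order survives.
(v2 * v4) spells out as v2 * v4
((v2 * v4) * v1) spells out as v2 * v4 * v1
(((v2 * v4) * v1) * v3) spells out as v2 * v4 * v1 * v3
((((v2 * v4) * v1) * v3) * v5) spells out as v2 * v4 * v1 * v3 * v5


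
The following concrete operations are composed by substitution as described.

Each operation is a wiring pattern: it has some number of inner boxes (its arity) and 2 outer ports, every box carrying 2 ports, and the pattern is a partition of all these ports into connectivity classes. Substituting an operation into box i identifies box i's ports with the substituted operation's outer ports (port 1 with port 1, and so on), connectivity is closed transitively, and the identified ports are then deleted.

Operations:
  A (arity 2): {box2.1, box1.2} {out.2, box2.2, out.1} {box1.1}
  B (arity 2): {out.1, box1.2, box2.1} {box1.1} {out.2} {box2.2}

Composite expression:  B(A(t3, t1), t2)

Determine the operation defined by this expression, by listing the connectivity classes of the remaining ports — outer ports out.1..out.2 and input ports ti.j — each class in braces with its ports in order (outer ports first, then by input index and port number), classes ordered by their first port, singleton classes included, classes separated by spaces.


{out.1, t1.2, t2.1} {out.2} {t1.1, t3.2} {t2.2} {t3.1}

Two ports join when wires chain via B-identified ports.
composing A on (t3, t1), with out.j its own outer ports: {out.1, out.2, t1.2} {t1.1, t3.2} {t3.1}
composing B on (t3, t1, t2), with out.j its own outer ports: {out.1, t1.2, t2.1} {out.2} {t1.1, t3.2} {t2.2} {t3.1}


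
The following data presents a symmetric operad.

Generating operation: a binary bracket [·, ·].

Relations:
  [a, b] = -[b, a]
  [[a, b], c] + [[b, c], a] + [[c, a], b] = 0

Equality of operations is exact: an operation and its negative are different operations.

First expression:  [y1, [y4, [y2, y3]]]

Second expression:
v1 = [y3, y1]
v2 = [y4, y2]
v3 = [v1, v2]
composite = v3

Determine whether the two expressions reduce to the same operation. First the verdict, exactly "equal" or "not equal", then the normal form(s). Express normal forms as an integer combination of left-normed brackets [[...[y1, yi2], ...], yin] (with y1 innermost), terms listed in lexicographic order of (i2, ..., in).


not equal; first: -[[[y1, y2], y3], y4] + [[[y1, y3], y2], y4] + [[[y1, y4], y2], y3] - [[[y1, y4], y3], y2]; second: [[[y1, y3], y2], y4] - [[[y1, y3], y4], y2]

In normal form, the first expression is -[[[y1, y2], y3], y4] + [[[y1, y3], y2], y4] + [[[y1, y4], y2], y3] - [[[y1, y4], y3], y2]
In normal form, the second expression is [[[y1, y3], y2], y4] - [[[y1, y3], y4], y2]
The forms do not match — not equal.


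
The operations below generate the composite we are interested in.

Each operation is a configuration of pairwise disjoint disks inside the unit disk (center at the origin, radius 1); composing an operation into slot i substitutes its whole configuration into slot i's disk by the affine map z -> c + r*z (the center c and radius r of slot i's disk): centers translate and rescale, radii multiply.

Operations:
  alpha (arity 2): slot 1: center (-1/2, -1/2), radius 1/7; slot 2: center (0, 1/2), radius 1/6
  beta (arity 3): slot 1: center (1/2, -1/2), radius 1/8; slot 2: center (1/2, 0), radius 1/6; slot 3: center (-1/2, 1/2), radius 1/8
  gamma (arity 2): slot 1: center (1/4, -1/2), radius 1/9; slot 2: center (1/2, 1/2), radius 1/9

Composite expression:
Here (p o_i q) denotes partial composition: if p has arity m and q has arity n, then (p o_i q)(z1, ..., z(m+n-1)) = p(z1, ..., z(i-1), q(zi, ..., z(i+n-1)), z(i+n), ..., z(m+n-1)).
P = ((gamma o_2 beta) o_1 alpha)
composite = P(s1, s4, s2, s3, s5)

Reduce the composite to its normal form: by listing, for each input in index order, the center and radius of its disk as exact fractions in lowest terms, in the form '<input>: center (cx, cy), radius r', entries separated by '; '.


Nesting under gamma composes maps z -> c + r*z down each s-path.
tracing s1 down its 2-map path: center (7/36, -5/9), radius 1/63
tracing s4 down its 2-map path: center (1/4, -4/9), radius 1/54
tracing s2 down its 2-map path: center (5/9, 4/9), radius 1/72
tracing s3 down its 2-map path: center (5/9, 1/2), radius 1/54
tracing s5 down its 2-map path: center (4/9, 5/9), radius 1/72

s1: center (7/36, -5/9), radius 1/63; s2: center (5/9, 4/9), radius 1/72; s3: center (5/9, 1/2), radius 1/54; s4: center (1/4, -4/9), radius 1/54; s5: center (4/9, 5/9), radius 1/72


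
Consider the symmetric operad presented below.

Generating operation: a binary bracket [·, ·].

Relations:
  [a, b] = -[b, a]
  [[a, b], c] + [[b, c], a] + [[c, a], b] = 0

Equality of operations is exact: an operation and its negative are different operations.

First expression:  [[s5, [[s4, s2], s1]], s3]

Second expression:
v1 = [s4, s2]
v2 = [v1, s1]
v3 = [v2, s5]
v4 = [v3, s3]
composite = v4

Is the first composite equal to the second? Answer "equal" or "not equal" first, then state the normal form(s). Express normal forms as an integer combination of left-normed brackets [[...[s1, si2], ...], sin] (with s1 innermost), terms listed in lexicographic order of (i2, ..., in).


Reducing the first expression gives -[[[[s1, s2], s4], s5], s3] + [[[[s1, s4], s2], s5], s3]
Reducing the second expression gives [[[[s1, s2], s4], s5], s3] - [[[[s1, s4], s2], s5], s3]
They disagree, so not equal.

not equal; first: -[[[[s1, s2], s4], s5], s3] + [[[[s1, s4], s2], s5], s3]; second: [[[[s1, s2], s4], s5], s3] - [[[[s1, s4], s2], s5], s3]


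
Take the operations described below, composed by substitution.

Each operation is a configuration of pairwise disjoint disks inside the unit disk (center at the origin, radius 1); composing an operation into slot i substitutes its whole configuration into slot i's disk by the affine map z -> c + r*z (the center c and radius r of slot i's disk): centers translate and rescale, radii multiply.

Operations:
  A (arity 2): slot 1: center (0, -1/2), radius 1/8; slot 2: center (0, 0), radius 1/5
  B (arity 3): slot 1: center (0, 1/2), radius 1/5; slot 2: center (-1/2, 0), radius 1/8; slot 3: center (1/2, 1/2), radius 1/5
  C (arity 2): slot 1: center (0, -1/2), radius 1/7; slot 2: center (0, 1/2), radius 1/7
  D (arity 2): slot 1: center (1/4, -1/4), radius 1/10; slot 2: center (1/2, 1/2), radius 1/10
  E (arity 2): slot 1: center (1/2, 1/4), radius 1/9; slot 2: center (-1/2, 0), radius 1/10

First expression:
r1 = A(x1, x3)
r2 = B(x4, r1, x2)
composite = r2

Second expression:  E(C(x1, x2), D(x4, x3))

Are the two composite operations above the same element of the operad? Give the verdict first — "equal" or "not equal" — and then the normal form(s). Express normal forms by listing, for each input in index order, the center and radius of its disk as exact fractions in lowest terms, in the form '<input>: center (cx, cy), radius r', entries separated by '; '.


Reducing the first expression gives x1: center (-1/2, -1/16), radius 1/64; x2: center (1/2, 1/2), radius 1/5; x3: center (-1/2, 0), radius 1/40; x4: center (0, 1/2), radius 1/5
Reducing the second expression gives x1: center (1/2, 7/36), radius 1/63; x2: center (1/2, 11/36), radius 1/63; x3: center (-9/20, 1/20), radius 1/100; x4: center (-19/40, -1/40), radius 1/100
The forms do not match — not equal.

not equal: they reduce to x1: center (-1/2, -1/16), radius 1/64; x2: center (1/2, 1/2), radius 1/5; x3: center (-1/2, 0), radius 1/40; x4: center (0, 1/2), radius 1/5 and x1: center (1/2, 7/36), radius 1/63; x2: center (1/2, 11/36), radius 1/63; x3: center (-9/20, 1/20), radius 1/100; x4: center (-19/40, -1/40), radius 1/100


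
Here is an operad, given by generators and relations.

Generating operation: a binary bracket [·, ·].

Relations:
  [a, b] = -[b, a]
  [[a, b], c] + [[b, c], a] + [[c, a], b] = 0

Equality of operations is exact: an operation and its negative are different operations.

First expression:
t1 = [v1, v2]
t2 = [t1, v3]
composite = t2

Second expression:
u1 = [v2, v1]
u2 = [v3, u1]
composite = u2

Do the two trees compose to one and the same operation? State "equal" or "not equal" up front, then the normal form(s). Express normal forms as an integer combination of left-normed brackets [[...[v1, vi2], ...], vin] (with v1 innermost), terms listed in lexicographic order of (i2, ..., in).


equal: each reduces to [[v1, v2], v3]

In normal form, the first expression is [[v1, v2], v3]
In normal form, the second expression is [[v1, v2], v3]
Identical normal forms: equal.


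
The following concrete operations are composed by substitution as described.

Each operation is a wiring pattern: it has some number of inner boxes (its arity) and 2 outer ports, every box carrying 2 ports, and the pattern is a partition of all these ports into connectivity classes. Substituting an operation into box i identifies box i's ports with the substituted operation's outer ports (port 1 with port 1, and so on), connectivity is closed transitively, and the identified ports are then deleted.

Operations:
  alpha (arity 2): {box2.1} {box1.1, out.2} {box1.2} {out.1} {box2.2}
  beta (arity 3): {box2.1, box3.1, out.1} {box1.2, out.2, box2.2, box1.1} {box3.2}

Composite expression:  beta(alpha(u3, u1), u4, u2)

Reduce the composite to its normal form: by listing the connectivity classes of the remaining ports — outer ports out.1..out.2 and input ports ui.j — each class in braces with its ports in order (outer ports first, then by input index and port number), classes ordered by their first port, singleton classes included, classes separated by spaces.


{out.1, u2.1, u4.1} {out.2, u3.1, u4.2} {u1.1} {u1.2} {u2.2} {u3.2}


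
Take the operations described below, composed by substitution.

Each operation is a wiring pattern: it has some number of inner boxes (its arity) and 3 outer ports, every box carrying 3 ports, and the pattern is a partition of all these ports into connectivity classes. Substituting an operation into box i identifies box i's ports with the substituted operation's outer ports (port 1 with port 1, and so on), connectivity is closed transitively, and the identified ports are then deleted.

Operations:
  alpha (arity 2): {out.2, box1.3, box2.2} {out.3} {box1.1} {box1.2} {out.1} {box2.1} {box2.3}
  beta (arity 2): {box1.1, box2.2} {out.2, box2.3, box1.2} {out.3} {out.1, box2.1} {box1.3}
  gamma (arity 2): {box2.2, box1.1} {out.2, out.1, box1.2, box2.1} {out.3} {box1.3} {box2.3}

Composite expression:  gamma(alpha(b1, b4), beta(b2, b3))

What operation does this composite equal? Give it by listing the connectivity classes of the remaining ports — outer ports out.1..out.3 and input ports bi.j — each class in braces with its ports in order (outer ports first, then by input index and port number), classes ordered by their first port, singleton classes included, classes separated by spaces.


Connectivity passes through glued gamma-boundaries; trace each wire chain.
stage alpha: inputs (b1, b4), connectivity {out.1} {out.2, b1.3, b4.2} {out.3} {b1.1} {b1.2} {b4.1} {b4.3}, out.j its boundary
stage beta: inputs (b2, b3), connectivity {out.1, b3.1} {out.2, b2.2, b3.3} {out.3} {b2.1, b3.2} {b2.3}, out.j its boundary
stage gamma: inputs (b1, b4, b2, b3), connectivity {out.1, out.2, b1.3, b3.1, b4.2} {out.3} {b1.1} {b1.2} {b2.1, b3.2} {b2.2, b3.3} {b2.3} {b4.1} {b4.3}, out.j its boundary

{out.1, out.2, b1.3, b3.1, b4.2} {out.3} {b1.1} {b1.2} {b2.1, b3.2} {b2.2, b3.3} {b2.3} {b4.1} {b4.3}


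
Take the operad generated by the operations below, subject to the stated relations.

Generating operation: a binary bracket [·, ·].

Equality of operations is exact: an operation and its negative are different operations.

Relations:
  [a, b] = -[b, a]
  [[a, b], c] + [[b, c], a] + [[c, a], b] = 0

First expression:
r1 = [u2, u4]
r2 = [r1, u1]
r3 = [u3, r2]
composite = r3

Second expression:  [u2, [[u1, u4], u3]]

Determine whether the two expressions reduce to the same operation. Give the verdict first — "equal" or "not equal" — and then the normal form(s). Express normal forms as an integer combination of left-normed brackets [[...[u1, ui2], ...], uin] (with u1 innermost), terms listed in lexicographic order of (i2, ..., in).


Reducing the first expression gives [[[u1, u2], u4], u3] - [[[u1, u4], u2], u3]
Reducing the second expression gives -[[[u1, u4], u3], u2]
No match — not equal.

not equal; the first gives [[[u1, u2], u4], u3] - [[[u1, u4], u2], u3] and the second -[[[u1, u4], u3], u2]


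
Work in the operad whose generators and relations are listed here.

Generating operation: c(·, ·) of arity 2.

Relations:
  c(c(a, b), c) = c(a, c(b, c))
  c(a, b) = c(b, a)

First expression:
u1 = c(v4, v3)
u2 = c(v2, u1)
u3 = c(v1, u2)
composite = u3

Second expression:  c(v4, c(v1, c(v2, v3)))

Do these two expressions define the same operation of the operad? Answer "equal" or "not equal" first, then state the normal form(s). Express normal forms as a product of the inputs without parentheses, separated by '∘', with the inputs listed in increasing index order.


equal; the common form is v1 ∘ v2 ∘ v3 ∘ v4

The first expression reduces to v1 ∘ v2 ∘ v3 ∘ v4
The second expression reduces to v1 ∘ v2 ∘ v3 ∘ v4
Same normal form: equal.


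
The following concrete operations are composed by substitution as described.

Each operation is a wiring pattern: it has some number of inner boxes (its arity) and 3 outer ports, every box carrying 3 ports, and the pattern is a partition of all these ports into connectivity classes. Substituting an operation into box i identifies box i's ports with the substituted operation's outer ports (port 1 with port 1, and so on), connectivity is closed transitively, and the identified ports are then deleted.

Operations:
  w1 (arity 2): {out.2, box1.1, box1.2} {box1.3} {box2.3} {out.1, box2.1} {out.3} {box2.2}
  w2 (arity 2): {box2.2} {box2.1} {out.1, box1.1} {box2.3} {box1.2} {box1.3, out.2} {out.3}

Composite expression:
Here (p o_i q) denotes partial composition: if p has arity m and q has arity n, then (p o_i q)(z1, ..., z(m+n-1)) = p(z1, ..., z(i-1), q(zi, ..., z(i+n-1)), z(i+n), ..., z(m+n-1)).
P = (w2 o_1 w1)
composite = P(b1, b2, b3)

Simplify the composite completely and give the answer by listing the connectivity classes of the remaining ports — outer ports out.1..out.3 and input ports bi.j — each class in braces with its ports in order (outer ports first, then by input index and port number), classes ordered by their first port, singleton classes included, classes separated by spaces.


Reachability decides: close wires over w2-identified ports.
the subtree at w1 composes to {out.1, b2.1} {out.2, b1.1, b1.2} {out.3} {b1.3} {b2.2} {b2.3} on (b1, b2); out.j = own outer ports
the subtree at w2 composes to {out.1, b2.1} {out.2} {out.3} {b1.1, b1.2} {b1.3} {b2.2} {b2.3} {b3.1} {b3.2} {b3.3} on (b1, b2, b3); out.j = own outer ports

{out.1, b2.1} {out.2} {out.3} {b1.1, b1.2} {b1.3} {b2.2} {b2.3} {b3.1} {b3.2} {b3.3}


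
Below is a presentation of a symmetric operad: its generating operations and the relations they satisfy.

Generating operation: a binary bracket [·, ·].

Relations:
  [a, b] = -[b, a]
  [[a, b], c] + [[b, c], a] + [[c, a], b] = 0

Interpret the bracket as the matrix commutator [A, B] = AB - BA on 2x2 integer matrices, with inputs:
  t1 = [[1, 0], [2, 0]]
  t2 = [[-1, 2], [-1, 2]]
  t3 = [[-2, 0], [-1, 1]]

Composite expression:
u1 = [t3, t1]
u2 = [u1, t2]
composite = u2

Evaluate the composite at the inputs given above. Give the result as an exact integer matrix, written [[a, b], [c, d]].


[[-10, 0], [-15, 10]]

[t3, t1] = [[0, 0], [5, 0]]
[[t3, t1], t2] = [[-10, 0], [-15, 10]]


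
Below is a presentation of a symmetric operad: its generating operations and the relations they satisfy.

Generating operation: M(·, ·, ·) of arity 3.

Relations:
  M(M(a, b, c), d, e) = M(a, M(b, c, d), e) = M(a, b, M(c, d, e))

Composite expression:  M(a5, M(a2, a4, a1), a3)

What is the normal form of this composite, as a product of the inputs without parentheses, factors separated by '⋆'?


a5 ⋆ a2 ⋆ a4 ⋆ a1 ⋆ a3

Associativity of M dissolves the nesting; only the a-input order survives.
M(a2, a4, a1) unparenthesizes to a2 ⋆ a4 ⋆ a1
M(a5, M(a2, a4, a1), a3) unparenthesizes to a5 ⋆ a2 ⋆ a4 ⋆ a1 ⋆ a3


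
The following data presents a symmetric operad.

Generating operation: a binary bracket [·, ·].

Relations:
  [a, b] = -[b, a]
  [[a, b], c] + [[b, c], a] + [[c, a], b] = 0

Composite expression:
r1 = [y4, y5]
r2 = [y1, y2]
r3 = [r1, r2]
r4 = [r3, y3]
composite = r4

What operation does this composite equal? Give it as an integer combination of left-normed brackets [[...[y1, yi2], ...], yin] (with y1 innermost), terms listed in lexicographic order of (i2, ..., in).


-[[[[y1, y2], y4], y5], y3] + [[[[y1, y2], y5], y4], y3]

Antisymmetry and Jacobi reduce to y1-anchored left-normed brackets.
Composite bracket: [[[y4, y5], [y1, y2]], y3]
Full expansion: 16 signed words from ab - ba (2^4 = 16).
Only words starting with y1 matter:
  sign of y1y2y4y5y3 is -1, so it contributes -[[[[y1, y2], y4], y5], y3]
  sign of y1y2y5y4y3 is +1, so it contributes +[[[[y1, y2], y5], y4], y3]


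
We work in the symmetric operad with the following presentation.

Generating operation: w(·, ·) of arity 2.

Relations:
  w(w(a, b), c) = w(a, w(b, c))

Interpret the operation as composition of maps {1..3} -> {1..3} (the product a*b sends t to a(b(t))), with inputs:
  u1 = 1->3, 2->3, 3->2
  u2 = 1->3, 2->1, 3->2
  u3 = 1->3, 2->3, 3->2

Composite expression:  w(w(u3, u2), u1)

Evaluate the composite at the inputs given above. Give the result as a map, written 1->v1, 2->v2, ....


w(u3, u2) = 1->2, 2->3, 3->3
w(w(u3, u2), u1) = 1->3, 2->3, 3->3

1->3, 2->3, 3->3


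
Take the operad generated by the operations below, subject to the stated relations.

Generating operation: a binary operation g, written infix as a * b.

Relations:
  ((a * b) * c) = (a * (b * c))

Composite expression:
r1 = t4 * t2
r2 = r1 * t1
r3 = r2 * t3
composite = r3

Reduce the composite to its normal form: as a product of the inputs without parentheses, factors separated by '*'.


t4 * t2 * t1 * t3

Every regrouping of g is equal, so read the t-inputs in written order.
(t4 * t2) collapses to t4 * t2
((t4 * t2) * t1) collapses to t4 * t2 * t1
(((t4 * t2) * t1) * t3) collapses to t4 * t2 * t1 * t3


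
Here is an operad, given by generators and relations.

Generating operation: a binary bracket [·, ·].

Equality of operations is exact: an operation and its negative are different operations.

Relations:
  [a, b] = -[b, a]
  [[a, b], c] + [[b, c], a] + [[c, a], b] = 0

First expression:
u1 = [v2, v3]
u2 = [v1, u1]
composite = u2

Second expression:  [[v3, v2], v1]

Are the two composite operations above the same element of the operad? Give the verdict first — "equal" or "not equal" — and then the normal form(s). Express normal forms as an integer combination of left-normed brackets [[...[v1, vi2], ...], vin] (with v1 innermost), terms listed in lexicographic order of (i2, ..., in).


The first expression, normalized: [[v1, v2], v3] - [[v1, v3], v2]
The second expression, normalized: [[v1, v2], v3] - [[v1, v3], v2]
One common form — equal.

equal — both sides give [[v1, v2], v3] - [[v1, v3], v2]


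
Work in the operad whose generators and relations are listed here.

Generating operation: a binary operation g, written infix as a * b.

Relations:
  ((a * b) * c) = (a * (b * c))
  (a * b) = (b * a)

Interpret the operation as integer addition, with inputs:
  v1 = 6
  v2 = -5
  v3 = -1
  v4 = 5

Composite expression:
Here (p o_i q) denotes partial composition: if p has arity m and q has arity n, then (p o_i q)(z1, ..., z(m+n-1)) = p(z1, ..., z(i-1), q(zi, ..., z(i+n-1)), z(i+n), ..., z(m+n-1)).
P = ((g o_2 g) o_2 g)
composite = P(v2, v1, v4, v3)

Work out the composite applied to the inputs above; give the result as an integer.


5

(v1 * v4) = 11
((v1 * v4) * v3) = 10
(v2 * ((v1 * v4) * v3)) = 5


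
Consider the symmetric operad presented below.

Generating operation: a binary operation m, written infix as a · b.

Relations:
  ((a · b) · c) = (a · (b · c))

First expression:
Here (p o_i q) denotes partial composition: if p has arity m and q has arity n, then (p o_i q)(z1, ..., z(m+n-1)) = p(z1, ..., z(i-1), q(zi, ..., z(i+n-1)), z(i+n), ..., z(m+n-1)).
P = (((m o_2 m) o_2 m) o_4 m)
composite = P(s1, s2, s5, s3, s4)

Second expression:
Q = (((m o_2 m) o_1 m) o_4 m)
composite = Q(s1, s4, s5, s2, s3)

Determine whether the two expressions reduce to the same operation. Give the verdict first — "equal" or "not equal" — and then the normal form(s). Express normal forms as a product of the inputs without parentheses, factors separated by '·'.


not equal; first: s1 · s2 · s5 · s3 · s4; second: s1 · s4 · s5 · s2 · s3

The first expression, normalized: s1 · s2 · s5 · s3 · s4
The second expression, normalized: s1 · s4 · s5 · s2 · s3
They disagree, so not equal.


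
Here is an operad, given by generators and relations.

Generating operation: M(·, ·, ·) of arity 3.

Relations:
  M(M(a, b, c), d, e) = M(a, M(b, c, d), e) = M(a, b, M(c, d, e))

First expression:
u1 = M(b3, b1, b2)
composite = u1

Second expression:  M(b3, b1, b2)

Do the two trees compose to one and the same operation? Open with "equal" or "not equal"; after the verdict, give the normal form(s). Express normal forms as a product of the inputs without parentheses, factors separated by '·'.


equal; the common form is b3 · b1 · b2

The first expression, normalized: b3 · b1 · b2
The second expression, normalized: b3 · b1 · b2
Both agree, so they are equal.


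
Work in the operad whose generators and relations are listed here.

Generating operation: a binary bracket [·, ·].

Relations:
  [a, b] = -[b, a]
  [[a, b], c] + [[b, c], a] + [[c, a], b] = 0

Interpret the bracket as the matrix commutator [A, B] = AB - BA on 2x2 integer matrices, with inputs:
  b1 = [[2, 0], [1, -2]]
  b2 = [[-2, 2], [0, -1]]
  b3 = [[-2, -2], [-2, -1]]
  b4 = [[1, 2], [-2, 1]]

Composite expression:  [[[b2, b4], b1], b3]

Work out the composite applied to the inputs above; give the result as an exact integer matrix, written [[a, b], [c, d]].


[[-16, 16], [-8, 16]]

[b2, b4] = [[-4, -2], [-2, 4]]
[[b2, b4], b1] = [[-2, 8], [0, 2]]
[[[b2, b4], b1], b3] = [[-16, 16], [-8, 16]]


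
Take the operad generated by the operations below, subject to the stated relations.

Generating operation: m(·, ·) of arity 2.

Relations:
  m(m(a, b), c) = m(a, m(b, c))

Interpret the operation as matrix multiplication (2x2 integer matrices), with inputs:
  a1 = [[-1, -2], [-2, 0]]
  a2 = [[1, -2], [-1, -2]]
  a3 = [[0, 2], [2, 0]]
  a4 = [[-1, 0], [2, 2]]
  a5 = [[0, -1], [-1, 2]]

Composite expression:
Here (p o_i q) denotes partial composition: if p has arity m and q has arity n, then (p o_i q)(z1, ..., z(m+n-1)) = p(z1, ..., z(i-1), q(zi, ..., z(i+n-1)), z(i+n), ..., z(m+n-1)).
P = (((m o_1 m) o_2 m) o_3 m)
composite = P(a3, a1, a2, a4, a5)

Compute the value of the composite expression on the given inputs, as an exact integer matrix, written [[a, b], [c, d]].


m(a2, a4) = [[-5, -4], [-3, -4]]
m(a1, m(a2, a4)) = [[11, 12], [10, 8]]
m(a3, m(a1, m(a2, a4))) = [[20, 16], [22, 24]]
m(m(a3, m(a1, m(a2, a4))), a5) = [[-16, 12], [-24, 26]]

[[-16, 12], [-24, 26]]


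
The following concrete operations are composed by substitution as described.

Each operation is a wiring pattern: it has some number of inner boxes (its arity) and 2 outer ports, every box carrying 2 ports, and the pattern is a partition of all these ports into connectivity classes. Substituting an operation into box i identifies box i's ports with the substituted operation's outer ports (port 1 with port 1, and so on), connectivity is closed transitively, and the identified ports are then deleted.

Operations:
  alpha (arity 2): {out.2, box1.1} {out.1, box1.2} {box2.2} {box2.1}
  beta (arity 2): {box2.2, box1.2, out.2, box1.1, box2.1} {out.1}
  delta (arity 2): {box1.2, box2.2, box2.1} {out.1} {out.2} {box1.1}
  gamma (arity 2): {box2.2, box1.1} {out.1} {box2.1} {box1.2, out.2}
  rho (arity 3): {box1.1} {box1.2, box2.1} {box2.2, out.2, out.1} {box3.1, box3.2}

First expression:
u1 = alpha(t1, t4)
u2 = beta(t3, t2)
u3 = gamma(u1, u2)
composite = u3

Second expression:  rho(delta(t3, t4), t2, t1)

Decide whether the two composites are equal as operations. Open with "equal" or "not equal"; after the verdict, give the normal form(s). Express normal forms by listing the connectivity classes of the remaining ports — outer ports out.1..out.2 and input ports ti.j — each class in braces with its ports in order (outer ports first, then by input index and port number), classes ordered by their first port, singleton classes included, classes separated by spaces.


not equal — first {out.1} {out.2, t1.1} {t1.2, t2.1, t2.2, t3.1, t3.2} {t4.1} {t4.2}, second {out.1, out.2, t2.2} {t1.1, t1.2} {t2.1} {t3.1} {t3.2, t4.1, t4.2}

Reducing the first expression gives {out.1} {out.2, t1.1} {t1.2, t2.1, t2.2, t3.1, t3.2} {t4.1} {t4.2}
Reducing the second expression gives {out.1, out.2, t2.2} {t1.1, t1.2} {t2.1} {t3.1} {t3.2, t4.1, t4.2}
The forms do not match — not equal.
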